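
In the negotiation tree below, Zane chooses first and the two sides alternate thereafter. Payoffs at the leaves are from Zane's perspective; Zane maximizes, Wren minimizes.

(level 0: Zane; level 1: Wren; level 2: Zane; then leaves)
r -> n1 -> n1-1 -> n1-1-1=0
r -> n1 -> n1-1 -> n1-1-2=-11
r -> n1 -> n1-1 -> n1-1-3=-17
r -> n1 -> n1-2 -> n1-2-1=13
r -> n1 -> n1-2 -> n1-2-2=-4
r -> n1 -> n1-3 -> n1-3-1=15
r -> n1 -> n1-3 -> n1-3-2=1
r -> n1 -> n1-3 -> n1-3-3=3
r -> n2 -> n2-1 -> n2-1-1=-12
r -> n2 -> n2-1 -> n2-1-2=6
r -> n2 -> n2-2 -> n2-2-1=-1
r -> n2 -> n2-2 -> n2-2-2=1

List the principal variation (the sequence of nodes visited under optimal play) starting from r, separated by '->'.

r -> n2 -> n2-2 -> n2-2-2

n1-1 (Zane): max(0, -11, -17) = 0
n1-2 (Zane): max(13, -4) = 13
n1-3 (Zane): max(15, 1, 3) = 15
n1 (Wren): min(0, 13, 15) = 0
n2-1 (Zane): max(-12, 6) = 6
n2-2 (Zane): max(-1, 1) = 1
n2 (Wren): min(6, 1) = 1
r (Zane): max(0, 1) = 1
At r, Zane picks n2 (highest: 1).
At n2, Wren picks n2-2 (lowest: 1).
At n2-2, Zane picks n2-2-2 (highest: 1).
Terminal value 1.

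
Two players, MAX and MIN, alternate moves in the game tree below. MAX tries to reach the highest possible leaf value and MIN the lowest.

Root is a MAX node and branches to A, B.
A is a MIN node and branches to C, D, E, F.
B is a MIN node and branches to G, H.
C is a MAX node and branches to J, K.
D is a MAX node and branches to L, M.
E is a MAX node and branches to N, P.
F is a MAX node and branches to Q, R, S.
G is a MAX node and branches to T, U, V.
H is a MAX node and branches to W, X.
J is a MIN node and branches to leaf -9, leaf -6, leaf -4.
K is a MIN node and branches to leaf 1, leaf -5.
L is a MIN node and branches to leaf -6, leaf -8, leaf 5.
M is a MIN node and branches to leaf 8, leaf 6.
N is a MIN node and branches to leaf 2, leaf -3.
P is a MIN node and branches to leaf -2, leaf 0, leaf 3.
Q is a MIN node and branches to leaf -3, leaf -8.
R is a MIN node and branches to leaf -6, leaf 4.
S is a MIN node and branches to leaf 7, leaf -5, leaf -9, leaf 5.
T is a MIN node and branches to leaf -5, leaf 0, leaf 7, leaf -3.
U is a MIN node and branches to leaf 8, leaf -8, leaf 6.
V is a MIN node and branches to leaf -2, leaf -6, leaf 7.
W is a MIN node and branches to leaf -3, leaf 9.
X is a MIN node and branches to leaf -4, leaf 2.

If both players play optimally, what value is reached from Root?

-5

J (MIN): min(-9, -6, -4) = -9
K (MIN): min(1, -5) = -5
C (MAX): max(-9, -5) = -5
L (MIN): min(-6, -8, 5) = -8
M (MIN): min(8, 6) = 6
D (MAX): max(-8, 6) = 6
N (MIN): min(2, -3) = -3
P (MIN): min(-2, 0, 3) = -2
E (MAX): max(-3, -2) = -2
Q (MIN): min(-3, -8) = -8
R (MIN): min(-6, 4) = -6
S (MIN): min(7, -5, -9, 5) = -9
F (MAX): max(-8, -6, -9) = -6
A (MIN): min(-5, 6, -2, -6) = -6
T (MIN): min(-5, 0, 7, -3) = -5
U (MIN): min(8, -8, 6) = -8
V (MIN): min(-2, -6, 7) = -6
G (MAX): max(-5, -8, -6) = -5
W (MIN): min(-3, 9) = -3
X (MIN): min(-4, 2) = -4
H (MAX): max(-3, -4) = -3
B (MIN): min(-5, -3) = -5
Root (MAX): max(-6, -5) = -5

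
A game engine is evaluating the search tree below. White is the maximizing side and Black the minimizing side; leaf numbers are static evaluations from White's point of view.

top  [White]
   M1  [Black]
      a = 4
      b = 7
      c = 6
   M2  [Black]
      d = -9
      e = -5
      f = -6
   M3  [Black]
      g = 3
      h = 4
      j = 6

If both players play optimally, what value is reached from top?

4

M1 (Black): min(4, 7, 6) = 4
M2 (Black): min(-9, -5, -6) = -9
M3 (Black): min(3, 4, 6) = 3
top (White): max(4, -9, 3) = 4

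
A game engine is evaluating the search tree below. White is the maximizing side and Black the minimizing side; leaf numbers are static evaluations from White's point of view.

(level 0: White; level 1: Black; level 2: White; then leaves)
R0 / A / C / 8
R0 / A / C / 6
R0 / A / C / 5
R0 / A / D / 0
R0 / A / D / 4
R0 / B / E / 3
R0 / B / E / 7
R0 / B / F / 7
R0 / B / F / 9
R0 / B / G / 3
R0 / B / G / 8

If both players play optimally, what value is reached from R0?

C (White): max(8, 6, 5) = 8
D (White): max(0, 4) = 4
A (Black): min(8, 4) = 4
E (White): max(3, 7) = 7
F (White): max(7, 9) = 9
G (White): max(3, 8) = 8
B (Black): min(7, 9, 8) = 7
R0 (White): max(4, 7) = 7

7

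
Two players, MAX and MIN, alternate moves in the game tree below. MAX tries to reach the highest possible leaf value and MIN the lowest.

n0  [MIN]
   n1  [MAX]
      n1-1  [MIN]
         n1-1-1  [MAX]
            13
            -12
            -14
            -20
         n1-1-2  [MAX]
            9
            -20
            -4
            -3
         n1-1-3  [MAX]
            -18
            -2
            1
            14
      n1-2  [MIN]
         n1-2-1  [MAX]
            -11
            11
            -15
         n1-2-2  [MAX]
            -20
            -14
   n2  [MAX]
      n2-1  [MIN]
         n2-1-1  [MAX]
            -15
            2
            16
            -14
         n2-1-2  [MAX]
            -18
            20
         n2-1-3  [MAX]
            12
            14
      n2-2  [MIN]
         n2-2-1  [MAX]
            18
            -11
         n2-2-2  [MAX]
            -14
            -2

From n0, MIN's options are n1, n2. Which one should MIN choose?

n1

n1-1-1 (MAX): max(13, -12, -14, -20) = 13
n1-1-2 (MAX): max(9, -20, -4, -3) = 9
n1-1-3 (MAX): max(-18, -2, 1, 14) = 14
n1-1 (MIN): min(13, 9, 14) = 9
n1-2-1 (MAX): max(-11, 11, -15) = 11
n1-2-2 (MAX): max(-20, -14) = -14
n1-2 (MIN): min(11, -14) = -14
n1 (MAX): max(9, -14) = 9
n2-1-1 (MAX): max(-15, 2, 16, -14) = 16
n2-1-2 (MAX): max(-18, 20) = 20
n2-1-3 (MAX): max(12, 14) = 14
n2-1 (MIN): min(16, 20, 14) = 14
n2-2-1 (MAX): max(18, -11) = 18
n2-2-2 (MAX): max(-14, -2) = -2
n2-2 (MIN): min(18, -2) = -2
n2 (MAX): max(14, -2) = 14
n0 (MIN): min(9, 14) = 9
MIN at n0 wants the lowest of {n1=9, n2=14}, so chooses n1.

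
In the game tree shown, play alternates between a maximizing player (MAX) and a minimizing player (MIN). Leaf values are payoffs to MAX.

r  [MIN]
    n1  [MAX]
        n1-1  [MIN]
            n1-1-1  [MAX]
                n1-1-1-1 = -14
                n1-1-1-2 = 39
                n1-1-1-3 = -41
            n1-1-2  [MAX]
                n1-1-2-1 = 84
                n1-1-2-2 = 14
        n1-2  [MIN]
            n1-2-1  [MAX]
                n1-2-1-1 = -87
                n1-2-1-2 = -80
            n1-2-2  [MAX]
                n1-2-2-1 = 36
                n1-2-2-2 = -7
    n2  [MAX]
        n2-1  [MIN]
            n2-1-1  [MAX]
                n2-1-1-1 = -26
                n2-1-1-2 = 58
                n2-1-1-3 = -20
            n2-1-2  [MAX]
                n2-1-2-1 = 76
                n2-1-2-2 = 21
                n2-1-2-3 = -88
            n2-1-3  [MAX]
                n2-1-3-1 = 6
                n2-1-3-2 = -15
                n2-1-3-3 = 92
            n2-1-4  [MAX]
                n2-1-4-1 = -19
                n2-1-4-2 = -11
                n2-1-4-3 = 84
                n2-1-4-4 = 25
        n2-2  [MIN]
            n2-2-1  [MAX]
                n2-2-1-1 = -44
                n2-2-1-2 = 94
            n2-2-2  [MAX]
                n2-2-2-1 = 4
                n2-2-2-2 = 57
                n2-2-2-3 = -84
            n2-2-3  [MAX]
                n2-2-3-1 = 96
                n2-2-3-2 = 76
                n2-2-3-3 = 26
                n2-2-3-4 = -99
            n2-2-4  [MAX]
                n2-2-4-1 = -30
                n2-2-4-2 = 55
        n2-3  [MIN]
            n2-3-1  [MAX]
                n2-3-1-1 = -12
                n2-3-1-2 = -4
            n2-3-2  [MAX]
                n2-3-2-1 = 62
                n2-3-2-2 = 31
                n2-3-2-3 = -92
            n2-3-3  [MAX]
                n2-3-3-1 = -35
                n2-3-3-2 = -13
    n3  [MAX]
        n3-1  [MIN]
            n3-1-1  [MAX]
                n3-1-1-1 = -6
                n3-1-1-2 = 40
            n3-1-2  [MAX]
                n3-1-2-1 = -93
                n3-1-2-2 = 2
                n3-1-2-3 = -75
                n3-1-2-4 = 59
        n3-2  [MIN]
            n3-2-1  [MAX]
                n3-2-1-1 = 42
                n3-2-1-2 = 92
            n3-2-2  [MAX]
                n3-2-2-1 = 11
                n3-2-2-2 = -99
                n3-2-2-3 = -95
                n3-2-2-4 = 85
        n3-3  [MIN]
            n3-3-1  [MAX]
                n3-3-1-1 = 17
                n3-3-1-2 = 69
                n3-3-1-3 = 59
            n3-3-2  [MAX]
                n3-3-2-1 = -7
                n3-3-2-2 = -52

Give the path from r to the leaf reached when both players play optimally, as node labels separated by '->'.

r -> n1 -> n1-1 -> n1-1-1 -> n1-1-1-2

n1-1-1 (MAX): max(-14, 39, -41) = 39
n1-1-2 (MAX): max(84, 14) = 84
n1-1 (MIN): min(39, 84) = 39
n1-2-1 (MAX): max(-87, -80) = -80
n1-2-2 (MAX): max(36, -7) = 36
n1-2 (MIN): min(-80, 36) = -80
n1 (MAX): max(39, -80) = 39
n2-1-1 (MAX): max(-26, 58, -20) = 58
n2-1-2 (MAX): max(76, 21, -88) = 76
n2-1-3 (MAX): max(6, -15, 92) = 92
n2-1-4 (MAX): max(-19, -11, 84, 25) = 84
n2-1 (MIN): min(58, 76, 92, 84) = 58
n2-2-1 (MAX): max(-44, 94) = 94
n2-2-2 (MAX): max(4, 57, -84) = 57
n2-2-3 (MAX): max(96, 76, 26, -99) = 96
n2-2-4 (MAX): max(-30, 55) = 55
n2-2 (MIN): min(94, 57, 96, 55) = 55
n2-3-1 (MAX): max(-12, -4) = -4
n2-3-2 (MAX): max(62, 31, -92) = 62
n2-3-3 (MAX): max(-35, -13) = -13
n2-3 (MIN): min(-4, 62, -13) = -13
n2 (MAX): max(58, 55, -13) = 58
n3-1-1 (MAX): max(-6, 40) = 40
n3-1-2 (MAX): max(-93, 2, -75, 59) = 59
n3-1 (MIN): min(40, 59) = 40
n3-2-1 (MAX): max(42, 92) = 92
n3-2-2 (MAX): max(11, -99, -95, 85) = 85
n3-2 (MIN): min(92, 85) = 85
n3-3-1 (MAX): max(17, 69, 59) = 69
n3-3-2 (MAX): max(-7, -52) = -7
n3-3 (MIN): min(69, -7) = -7
n3 (MAX): max(40, 85, -7) = 85
r (MIN): min(39, 58, 85) = 39
At r, MIN picks n1 (lowest: 39).
At n1, MAX picks n1-1 (highest: 39).
At n1-1, MIN picks n1-1-1 (lowest: 39).
At n1-1-1, MAX picks n1-1-1-2 (highest: 39).
Terminal value 39.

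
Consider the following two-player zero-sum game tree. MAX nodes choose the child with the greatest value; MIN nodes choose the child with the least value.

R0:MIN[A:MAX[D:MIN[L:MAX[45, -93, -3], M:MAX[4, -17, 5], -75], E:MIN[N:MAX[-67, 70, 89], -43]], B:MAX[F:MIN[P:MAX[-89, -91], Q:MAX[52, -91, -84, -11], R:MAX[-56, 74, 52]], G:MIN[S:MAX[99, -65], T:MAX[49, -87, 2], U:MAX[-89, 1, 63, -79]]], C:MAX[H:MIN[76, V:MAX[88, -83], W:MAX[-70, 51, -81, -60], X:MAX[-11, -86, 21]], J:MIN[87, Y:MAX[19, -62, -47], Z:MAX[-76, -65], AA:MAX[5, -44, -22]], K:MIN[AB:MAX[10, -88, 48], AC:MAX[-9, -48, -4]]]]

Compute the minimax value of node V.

88

V (MAX): max(88, -83) = 88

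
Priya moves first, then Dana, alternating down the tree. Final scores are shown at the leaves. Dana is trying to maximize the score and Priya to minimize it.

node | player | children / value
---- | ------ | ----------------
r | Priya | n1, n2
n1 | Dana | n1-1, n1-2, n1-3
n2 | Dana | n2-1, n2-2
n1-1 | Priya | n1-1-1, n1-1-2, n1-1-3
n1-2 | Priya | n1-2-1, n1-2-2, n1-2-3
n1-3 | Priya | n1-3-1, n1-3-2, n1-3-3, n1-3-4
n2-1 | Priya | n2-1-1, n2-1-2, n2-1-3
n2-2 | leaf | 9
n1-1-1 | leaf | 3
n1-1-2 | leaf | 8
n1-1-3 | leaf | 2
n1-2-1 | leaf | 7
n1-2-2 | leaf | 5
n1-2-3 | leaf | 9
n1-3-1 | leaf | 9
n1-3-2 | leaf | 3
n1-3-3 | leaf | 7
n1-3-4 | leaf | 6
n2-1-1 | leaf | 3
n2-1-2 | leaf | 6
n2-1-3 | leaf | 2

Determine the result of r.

n1-1 (Priya): min(3, 8, 2) = 2
n1-2 (Priya): min(7, 5, 9) = 5
n1-3 (Priya): min(9, 3, 7, 6) = 3
n1 (Dana): max(2, 5, 3) = 5
n2-1 (Priya): min(3, 6, 2) = 2
n2 (Dana): max(2, 9) = 9
r (Priya): min(5, 9) = 5

5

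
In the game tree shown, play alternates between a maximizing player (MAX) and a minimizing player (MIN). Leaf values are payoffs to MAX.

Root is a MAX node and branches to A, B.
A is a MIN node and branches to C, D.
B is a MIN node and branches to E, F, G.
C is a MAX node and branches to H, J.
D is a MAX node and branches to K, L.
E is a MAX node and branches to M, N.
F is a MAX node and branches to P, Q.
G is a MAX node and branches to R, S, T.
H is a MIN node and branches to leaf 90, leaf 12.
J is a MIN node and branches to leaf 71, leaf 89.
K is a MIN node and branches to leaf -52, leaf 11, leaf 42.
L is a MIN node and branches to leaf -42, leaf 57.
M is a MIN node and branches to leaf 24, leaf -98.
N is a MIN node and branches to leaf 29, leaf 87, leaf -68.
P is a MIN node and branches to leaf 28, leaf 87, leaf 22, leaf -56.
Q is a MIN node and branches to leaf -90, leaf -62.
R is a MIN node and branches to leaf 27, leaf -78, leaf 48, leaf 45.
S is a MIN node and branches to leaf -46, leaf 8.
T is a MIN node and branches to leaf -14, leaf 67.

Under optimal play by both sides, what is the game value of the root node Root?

-42

H (MIN): min(90, 12) = 12
J (MIN): min(71, 89) = 71
C (MAX): max(12, 71) = 71
K (MIN): min(-52, 11, 42) = -52
L (MIN): min(-42, 57) = -42
D (MAX): max(-52, -42) = -42
A (MIN): min(71, -42) = -42
M (MIN): min(24, -98) = -98
N (MIN): min(29, 87, -68) = -68
E (MAX): max(-98, -68) = -68
P (MIN): min(28, 87, 22, -56) = -56
Q (MIN): min(-90, -62) = -90
F (MAX): max(-56, -90) = -56
R (MIN): min(27, -78, 48, 45) = -78
S (MIN): min(-46, 8) = -46
T (MIN): min(-14, 67) = -14
G (MAX): max(-78, -46, -14) = -14
B (MIN): min(-68, -56, -14) = -68
Root (MAX): max(-42, -68) = -42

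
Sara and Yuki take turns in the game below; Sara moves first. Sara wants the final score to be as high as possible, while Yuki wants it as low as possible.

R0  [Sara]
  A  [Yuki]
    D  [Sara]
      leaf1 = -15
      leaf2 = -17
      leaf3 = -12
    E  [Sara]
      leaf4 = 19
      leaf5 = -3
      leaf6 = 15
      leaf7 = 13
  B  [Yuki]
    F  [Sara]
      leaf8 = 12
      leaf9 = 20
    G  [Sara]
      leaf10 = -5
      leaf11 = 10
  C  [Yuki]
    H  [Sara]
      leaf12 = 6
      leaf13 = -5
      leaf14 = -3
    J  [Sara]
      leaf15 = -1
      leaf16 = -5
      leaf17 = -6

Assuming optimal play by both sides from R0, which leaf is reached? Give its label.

D (Sara): max(-15, -17, -12) = -12
E (Sara): max(19, -3, 15, 13) = 19
A (Yuki): min(-12, 19) = -12
F (Sara): max(12, 20) = 20
G (Sara): max(-5, 10) = 10
B (Yuki): min(20, 10) = 10
H (Sara): max(6, -5, -3) = 6
J (Sara): max(-1, -5, -6) = -1
C (Yuki): min(6, -1) = -1
R0 (Sara): max(-12, 10, -1) = 10
At R0, Sara picks B (highest: 10).
At B, Yuki picks G (lowest: 10).
At G, Sara picks leaf11 (highest: 10).
Terminal value 10.

leaf11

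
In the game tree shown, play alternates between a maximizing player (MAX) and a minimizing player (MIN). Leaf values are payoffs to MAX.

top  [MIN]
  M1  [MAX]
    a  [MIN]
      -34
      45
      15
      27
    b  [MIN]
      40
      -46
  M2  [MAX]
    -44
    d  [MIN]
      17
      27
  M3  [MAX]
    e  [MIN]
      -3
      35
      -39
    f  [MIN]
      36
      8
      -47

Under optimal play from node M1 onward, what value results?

-34

a (MIN): min(-34, 45, 15, 27) = -34
b (MIN): min(40, -46) = -46
M1 (MAX): max(-34, -46) = -34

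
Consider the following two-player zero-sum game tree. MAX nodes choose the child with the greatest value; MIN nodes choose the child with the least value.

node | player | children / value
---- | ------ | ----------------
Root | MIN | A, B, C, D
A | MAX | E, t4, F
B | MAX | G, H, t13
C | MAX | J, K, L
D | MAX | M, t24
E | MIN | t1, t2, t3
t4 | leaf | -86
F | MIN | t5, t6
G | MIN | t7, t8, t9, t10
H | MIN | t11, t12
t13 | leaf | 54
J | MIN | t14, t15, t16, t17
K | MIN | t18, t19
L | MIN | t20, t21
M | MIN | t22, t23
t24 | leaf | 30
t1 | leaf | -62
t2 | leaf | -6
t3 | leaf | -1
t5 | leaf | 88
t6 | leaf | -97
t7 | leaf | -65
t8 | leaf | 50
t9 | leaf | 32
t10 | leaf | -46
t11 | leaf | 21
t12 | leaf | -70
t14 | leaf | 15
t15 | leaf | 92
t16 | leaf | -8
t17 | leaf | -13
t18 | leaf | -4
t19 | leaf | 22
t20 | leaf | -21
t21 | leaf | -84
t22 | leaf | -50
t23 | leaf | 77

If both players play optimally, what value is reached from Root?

-62

E (MIN): min(-62, -6, -1) = -62
F (MIN): min(88, -97) = -97
A (MAX): max(-62, -86, -97) = -62
G (MIN): min(-65, 50, 32, -46) = -65
H (MIN): min(21, -70) = -70
B (MAX): max(-65, -70, 54) = 54
J (MIN): min(15, 92, -8, -13) = -13
K (MIN): min(-4, 22) = -4
L (MIN): min(-21, -84) = -84
C (MAX): max(-13, -4, -84) = -4
M (MIN): min(-50, 77) = -50
D (MAX): max(-50, 30) = 30
Root (MIN): min(-62, 54, -4, 30) = -62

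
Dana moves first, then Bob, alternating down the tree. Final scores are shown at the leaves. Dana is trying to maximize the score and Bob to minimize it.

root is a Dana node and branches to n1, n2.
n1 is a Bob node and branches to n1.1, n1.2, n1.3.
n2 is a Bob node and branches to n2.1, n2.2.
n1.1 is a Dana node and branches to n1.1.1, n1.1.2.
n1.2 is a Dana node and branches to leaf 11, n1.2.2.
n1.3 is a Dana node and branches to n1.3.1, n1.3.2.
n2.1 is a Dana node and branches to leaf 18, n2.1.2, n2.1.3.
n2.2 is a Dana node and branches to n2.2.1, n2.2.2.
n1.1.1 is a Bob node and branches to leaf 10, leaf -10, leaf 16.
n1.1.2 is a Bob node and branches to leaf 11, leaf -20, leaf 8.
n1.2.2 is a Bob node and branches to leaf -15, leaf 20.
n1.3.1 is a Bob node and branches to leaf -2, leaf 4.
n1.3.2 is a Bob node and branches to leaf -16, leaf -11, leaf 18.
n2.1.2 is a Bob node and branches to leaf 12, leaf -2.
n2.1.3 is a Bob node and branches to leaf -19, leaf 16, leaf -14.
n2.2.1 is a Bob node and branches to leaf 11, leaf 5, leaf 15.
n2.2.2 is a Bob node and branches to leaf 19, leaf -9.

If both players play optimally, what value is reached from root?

5

n1.1.1 (Bob): min(10, -10, 16) = -10
n1.1.2 (Bob): min(11, -20, 8) = -20
n1.1 (Dana): max(-10, -20) = -10
n1.2.2 (Bob): min(-15, 20) = -15
n1.2 (Dana): max(11, -15) = 11
n1.3.1 (Bob): min(-2, 4) = -2
n1.3.2 (Bob): min(-16, -11, 18) = -16
n1.3 (Dana): max(-2, -16) = -2
n1 (Bob): min(-10, 11, -2) = -10
n2.1.2 (Bob): min(12, -2) = -2
n2.1.3 (Bob): min(-19, 16, -14) = -19
n2.1 (Dana): max(18, -2, -19) = 18
n2.2.1 (Bob): min(11, 5, 15) = 5
n2.2.2 (Bob): min(19, -9) = -9
n2.2 (Dana): max(5, -9) = 5
n2 (Bob): min(18, 5) = 5
root (Dana): max(-10, 5) = 5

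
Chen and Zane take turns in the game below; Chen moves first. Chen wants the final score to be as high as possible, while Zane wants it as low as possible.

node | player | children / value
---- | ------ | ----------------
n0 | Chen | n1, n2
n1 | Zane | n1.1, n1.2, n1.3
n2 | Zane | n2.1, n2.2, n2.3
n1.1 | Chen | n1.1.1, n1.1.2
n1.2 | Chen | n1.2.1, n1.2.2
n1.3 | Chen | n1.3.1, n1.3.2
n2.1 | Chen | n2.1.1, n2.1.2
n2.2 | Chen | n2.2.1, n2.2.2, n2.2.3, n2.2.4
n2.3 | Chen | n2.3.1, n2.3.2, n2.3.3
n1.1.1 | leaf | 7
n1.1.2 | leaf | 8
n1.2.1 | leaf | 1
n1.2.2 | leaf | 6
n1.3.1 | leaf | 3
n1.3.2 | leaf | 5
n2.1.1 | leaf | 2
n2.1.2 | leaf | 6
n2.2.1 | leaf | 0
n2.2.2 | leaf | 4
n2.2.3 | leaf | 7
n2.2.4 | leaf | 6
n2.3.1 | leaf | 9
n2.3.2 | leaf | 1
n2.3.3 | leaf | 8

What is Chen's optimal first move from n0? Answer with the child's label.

n1.1 (Chen): max(7, 8) = 8
n1.2 (Chen): max(1, 6) = 6
n1.3 (Chen): max(3, 5) = 5
n1 (Zane): min(8, 6, 5) = 5
n2.1 (Chen): max(2, 6) = 6
n2.2 (Chen): max(0, 4, 7, 6) = 7
n2.3 (Chen): max(9, 1, 8) = 9
n2 (Zane): min(6, 7, 9) = 6
n0 (Chen): max(5, 6) = 6
Chen at n0 wants the highest of {n1=5, n2=6}, so chooses n2.

n2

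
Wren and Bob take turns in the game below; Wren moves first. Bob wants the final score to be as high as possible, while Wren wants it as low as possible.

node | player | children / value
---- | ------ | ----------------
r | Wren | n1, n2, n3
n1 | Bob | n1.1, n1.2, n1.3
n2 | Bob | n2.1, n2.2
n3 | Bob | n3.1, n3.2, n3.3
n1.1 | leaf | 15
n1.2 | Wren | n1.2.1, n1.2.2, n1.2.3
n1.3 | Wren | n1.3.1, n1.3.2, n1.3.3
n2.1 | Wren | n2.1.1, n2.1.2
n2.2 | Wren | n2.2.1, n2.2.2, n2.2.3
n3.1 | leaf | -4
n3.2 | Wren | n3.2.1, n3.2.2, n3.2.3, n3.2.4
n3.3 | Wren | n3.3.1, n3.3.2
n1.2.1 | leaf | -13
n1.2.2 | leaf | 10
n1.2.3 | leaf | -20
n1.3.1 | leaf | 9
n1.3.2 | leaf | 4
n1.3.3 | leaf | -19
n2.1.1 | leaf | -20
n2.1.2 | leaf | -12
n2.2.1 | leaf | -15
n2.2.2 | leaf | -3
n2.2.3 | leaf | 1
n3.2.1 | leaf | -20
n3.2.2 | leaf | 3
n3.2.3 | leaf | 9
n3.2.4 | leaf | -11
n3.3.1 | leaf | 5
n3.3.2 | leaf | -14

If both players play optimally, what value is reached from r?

-15

n1.2 (Wren): min(-13, 10, -20) = -20
n1.3 (Wren): min(9, 4, -19) = -19
n1 (Bob): max(15, -20, -19) = 15
n2.1 (Wren): min(-20, -12) = -20
n2.2 (Wren): min(-15, -3, 1) = -15
n2 (Bob): max(-20, -15) = -15
n3.2 (Wren): min(-20, 3, 9, -11) = -20
n3.3 (Wren): min(5, -14) = -14
n3 (Bob): max(-4, -20, -14) = -4
r (Wren): min(15, -15, -4) = -15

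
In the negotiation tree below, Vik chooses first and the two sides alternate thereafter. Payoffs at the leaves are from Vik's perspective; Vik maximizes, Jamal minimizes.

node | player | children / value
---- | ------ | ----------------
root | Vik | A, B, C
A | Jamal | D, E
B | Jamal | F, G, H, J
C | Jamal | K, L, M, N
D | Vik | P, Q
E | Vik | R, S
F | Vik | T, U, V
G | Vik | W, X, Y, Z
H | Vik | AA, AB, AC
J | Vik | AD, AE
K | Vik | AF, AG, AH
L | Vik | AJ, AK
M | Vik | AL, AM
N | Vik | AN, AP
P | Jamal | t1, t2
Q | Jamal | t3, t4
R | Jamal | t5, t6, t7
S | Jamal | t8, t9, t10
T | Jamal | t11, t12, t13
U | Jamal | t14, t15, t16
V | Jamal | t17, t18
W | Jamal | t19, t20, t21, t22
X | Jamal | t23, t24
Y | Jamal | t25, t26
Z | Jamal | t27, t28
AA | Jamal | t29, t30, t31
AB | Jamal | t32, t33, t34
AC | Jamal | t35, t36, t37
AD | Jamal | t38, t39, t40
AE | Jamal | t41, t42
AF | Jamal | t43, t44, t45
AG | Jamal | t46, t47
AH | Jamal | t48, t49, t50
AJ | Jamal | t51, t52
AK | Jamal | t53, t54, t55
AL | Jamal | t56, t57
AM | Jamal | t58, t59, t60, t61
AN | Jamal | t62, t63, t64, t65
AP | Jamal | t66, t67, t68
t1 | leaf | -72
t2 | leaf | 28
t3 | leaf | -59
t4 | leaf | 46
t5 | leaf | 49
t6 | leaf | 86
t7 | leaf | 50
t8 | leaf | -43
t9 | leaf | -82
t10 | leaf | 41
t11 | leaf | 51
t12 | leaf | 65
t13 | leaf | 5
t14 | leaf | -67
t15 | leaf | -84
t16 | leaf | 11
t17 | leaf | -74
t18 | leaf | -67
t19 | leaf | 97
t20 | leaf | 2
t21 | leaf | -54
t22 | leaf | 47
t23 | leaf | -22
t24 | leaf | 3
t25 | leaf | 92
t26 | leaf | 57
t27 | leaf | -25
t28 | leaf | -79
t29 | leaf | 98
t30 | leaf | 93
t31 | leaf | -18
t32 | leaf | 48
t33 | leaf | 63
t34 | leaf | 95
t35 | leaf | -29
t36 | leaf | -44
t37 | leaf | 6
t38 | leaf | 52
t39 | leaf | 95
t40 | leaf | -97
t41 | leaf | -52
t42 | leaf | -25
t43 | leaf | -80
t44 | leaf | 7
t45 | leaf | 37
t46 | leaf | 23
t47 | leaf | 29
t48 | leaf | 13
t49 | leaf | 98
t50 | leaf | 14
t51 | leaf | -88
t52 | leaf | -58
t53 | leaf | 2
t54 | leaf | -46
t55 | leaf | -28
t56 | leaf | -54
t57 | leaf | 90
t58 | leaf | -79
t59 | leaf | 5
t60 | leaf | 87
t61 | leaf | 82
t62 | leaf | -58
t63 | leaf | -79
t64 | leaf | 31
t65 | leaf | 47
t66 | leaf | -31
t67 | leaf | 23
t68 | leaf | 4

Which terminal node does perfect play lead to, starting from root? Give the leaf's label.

t41

P (Jamal): min(-72, 28) = -72
Q (Jamal): min(-59, 46) = -59
D (Vik): max(-72, -59) = -59
R (Jamal): min(49, 86, 50) = 49
S (Jamal): min(-43, -82, 41) = -82
E (Vik): max(49, -82) = 49
A (Jamal): min(-59, 49) = -59
T (Jamal): min(51, 65, 5) = 5
U (Jamal): min(-67, -84, 11) = -84
V (Jamal): min(-74, -67) = -74
F (Vik): max(5, -84, -74) = 5
W (Jamal): min(97, 2, -54, 47) = -54
X (Jamal): min(-22, 3) = -22
Y (Jamal): min(92, 57) = 57
Z (Jamal): min(-25, -79) = -79
G (Vik): max(-54, -22, 57, -79) = 57
AA (Jamal): min(98, 93, -18) = -18
AB (Jamal): min(48, 63, 95) = 48
AC (Jamal): min(-29, -44, 6) = -44
H (Vik): max(-18, 48, -44) = 48
AD (Jamal): min(52, 95, -97) = -97
AE (Jamal): min(-52, -25) = -52
J (Vik): max(-97, -52) = -52
B (Jamal): min(5, 57, 48, -52) = -52
AF (Jamal): min(-80, 7, 37) = -80
AG (Jamal): min(23, 29) = 23
AH (Jamal): min(13, 98, 14) = 13
K (Vik): max(-80, 23, 13) = 23
AJ (Jamal): min(-88, -58) = -88
AK (Jamal): min(2, -46, -28) = -46
L (Vik): max(-88, -46) = -46
AL (Jamal): min(-54, 90) = -54
AM (Jamal): min(-79, 5, 87, 82) = -79
M (Vik): max(-54, -79) = -54
AN (Jamal): min(-58, -79, 31, 47) = -79
AP (Jamal): min(-31, 23, 4) = -31
N (Vik): max(-79, -31) = -31
C (Jamal): min(23, -46, -54, -31) = -54
root (Vik): max(-59, -52, -54) = -52
At root, Vik picks B (highest: -52).
At B, Jamal picks J (lowest: -52).
At J, Vik picks AE (highest: -52).
At AE, Jamal picks t41 (lowest: -52).
Terminal value -52.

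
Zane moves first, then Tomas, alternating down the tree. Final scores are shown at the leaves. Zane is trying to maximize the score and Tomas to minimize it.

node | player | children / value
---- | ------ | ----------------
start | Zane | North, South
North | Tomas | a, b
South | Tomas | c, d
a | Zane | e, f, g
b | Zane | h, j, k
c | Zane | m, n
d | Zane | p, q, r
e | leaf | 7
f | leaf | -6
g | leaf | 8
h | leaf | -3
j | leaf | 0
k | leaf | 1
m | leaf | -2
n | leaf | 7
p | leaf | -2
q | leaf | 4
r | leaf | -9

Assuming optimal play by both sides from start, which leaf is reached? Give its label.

a (Zane): max(7, -6, 8) = 8
b (Zane): max(-3, 0, 1) = 1
North (Tomas): min(8, 1) = 1
c (Zane): max(-2, 7) = 7
d (Zane): max(-2, 4, -9) = 4
South (Tomas): min(7, 4) = 4
start (Zane): max(1, 4) = 4
At start, Zane picks South (highest: 4).
At South, Tomas picks d (lowest: 4).
At d, Zane picks q (highest: 4).
Terminal value 4.

q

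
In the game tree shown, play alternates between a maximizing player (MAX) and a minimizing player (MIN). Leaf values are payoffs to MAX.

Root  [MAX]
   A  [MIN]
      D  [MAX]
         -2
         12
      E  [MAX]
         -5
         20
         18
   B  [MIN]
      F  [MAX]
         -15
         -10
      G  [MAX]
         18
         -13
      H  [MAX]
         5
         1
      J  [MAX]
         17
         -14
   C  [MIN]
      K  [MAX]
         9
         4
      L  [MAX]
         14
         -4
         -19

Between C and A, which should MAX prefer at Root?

A

K (MAX): max(9, 4) = 9
L (MAX): max(14, -4, -19) = 14
C (MIN): min(9, 14) = 9
D (MAX): max(-2, 12) = 12
E (MAX): max(-5, 20, 18) = 20
A (MIN): min(12, 20) = 12
MAX prefers the higher value; C=9, A=12. A is better since 12 > 9.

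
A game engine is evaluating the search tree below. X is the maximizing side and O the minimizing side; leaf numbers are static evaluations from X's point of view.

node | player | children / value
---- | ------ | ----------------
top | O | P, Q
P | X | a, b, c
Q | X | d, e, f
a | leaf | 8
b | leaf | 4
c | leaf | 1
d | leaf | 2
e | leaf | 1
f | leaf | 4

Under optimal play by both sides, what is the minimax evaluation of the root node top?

P (X): max(8, 4, 1) = 8
Q (X): max(2, 1, 4) = 4
top (O): min(8, 4) = 4

4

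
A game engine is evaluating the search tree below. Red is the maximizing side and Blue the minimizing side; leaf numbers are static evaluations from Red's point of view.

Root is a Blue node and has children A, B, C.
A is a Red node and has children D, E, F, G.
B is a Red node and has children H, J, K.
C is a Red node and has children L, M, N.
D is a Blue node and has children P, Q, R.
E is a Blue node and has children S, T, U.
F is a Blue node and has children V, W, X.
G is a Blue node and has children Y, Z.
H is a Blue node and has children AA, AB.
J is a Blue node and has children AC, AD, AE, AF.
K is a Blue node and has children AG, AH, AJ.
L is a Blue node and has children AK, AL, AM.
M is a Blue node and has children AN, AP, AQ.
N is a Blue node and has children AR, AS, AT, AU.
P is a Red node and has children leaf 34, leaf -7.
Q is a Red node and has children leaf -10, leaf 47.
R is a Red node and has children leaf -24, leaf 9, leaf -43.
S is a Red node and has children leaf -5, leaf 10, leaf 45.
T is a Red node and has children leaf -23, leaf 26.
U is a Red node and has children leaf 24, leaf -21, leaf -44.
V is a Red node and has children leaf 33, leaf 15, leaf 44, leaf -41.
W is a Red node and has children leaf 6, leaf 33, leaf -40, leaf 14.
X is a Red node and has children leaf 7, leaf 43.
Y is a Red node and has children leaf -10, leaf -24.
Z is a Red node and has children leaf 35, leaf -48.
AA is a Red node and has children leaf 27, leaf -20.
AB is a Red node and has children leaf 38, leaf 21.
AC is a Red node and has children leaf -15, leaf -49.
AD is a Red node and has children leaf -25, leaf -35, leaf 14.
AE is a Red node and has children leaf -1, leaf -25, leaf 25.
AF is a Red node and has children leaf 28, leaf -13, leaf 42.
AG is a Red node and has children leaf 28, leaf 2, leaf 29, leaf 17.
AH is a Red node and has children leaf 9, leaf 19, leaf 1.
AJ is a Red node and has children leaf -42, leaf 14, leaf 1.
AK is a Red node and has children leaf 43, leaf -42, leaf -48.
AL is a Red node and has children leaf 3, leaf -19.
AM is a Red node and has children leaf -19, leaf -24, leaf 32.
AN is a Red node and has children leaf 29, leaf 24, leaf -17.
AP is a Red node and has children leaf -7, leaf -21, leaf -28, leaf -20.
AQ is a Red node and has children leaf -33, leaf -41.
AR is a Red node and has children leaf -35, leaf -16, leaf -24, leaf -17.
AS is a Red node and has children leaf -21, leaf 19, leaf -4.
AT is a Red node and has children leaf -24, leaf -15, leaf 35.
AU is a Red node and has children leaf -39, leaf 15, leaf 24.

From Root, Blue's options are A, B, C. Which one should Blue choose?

C

P (Red): max(34, -7) = 34
Q (Red): max(-10, 47) = 47
R (Red): max(-24, 9, -43) = 9
D (Blue): min(34, 47, 9) = 9
S (Red): max(-5, 10, 45) = 45
T (Red): max(-23, 26) = 26
U (Red): max(24, -21, -44) = 24
E (Blue): min(45, 26, 24) = 24
V (Red): max(33, 15, 44, -41) = 44
W (Red): max(6, 33, -40, 14) = 33
X (Red): max(7, 43) = 43
F (Blue): min(44, 33, 43) = 33
Y (Red): max(-10, -24) = -10
Z (Red): max(35, -48) = 35
G (Blue): min(-10, 35) = -10
A (Red): max(9, 24, 33, -10) = 33
AA (Red): max(27, -20) = 27
AB (Red): max(38, 21) = 38
H (Blue): min(27, 38) = 27
AC (Red): max(-15, -49) = -15
AD (Red): max(-25, -35, 14) = 14
AE (Red): max(-1, -25, 25) = 25
AF (Red): max(28, -13, 42) = 42
J (Blue): min(-15, 14, 25, 42) = -15
AG (Red): max(28, 2, 29, 17) = 29
AH (Red): max(9, 19, 1) = 19
AJ (Red): max(-42, 14, 1) = 14
K (Blue): min(29, 19, 14) = 14
B (Red): max(27, -15, 14) = 27
AK (Red): max(43, -42, -48) = 43
AL (Red): max(3, -19) = 3
AM (Red): max(-19, -24, 32) = 32
L (Blue): min(43, 3, 32) = 3
AN (Red): max(29, 24, -17) = 29
AP (Red): max(-7, -21, -28, -20) = -7
AQ (Red): max(-33, -41) = -33
M (Blue): min(29, -7, -33) = -33
AR (Red): max(-35, -16, -24, -17) = -16
AS (Red): max(-21, 19, -4) = 19
AT (Red): max(-24, -15, 35) = 35
AU (Red): max(-39, 15, 24) = 24
N (Blue): min(-16, 19, 35, 24) = -16
C (Red): max(3, -33, -16) = 3
Root (Blue): min(33, 27, 3) = 3
Blue at Root wants the lowest of {A=33, B=27, C=3}, so chooses C.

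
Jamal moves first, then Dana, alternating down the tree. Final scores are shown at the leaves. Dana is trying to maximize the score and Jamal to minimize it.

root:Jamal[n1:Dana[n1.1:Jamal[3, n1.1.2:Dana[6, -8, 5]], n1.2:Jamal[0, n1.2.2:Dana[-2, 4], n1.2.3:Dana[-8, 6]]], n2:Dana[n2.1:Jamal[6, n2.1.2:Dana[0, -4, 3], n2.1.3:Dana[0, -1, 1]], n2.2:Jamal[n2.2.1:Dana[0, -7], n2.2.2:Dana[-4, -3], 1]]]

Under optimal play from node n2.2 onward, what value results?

n2.2.1 (Dana): max(0, -7) = 0
n2.2.2 (Dana): max(-4, -3) = -3
n2.2 (Jamal): min(0, -3, 1) = -3

-3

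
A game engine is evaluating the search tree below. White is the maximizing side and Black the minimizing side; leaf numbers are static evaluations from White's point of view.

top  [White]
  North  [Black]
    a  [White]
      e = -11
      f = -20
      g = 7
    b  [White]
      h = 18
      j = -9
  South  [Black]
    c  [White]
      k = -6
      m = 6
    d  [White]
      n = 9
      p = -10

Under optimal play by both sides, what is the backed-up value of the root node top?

a (White): max(-11, -20, 7) = 7
b (White): max(18, -9) = 18
North (Black): min(7, 18) = 7
c (White): max(-6, 6) = 6
d (White): max(9, -10) = 9
South (Black): min(6, 9) = 6
top (White): max(7, 6) = 7

7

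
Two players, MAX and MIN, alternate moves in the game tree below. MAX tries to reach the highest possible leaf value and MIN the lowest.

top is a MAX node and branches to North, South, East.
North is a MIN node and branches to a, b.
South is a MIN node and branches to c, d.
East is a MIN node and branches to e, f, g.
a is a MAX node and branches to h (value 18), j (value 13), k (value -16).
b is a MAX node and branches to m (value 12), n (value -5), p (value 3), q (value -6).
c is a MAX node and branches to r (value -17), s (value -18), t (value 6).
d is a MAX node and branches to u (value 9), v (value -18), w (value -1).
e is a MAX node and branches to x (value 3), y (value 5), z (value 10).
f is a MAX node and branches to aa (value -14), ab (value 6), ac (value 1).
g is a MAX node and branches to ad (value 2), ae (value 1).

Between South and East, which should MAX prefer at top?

c (MAX): max(-17, -18, 6) = 6
d (MAX): max(9, -18, -1) = 9
South (MIN): min(6, 9) = 6
e (MAX): max(3, 5, 10) = 10
f (MAX): max(-14, 6, 1) = 6
g (MAX): max(2, 1) = 2
East (MIN): min(10, 6, 2) = 2
MAX prefers the higher value; South=6, East=2. South is better since 6 > 2.

South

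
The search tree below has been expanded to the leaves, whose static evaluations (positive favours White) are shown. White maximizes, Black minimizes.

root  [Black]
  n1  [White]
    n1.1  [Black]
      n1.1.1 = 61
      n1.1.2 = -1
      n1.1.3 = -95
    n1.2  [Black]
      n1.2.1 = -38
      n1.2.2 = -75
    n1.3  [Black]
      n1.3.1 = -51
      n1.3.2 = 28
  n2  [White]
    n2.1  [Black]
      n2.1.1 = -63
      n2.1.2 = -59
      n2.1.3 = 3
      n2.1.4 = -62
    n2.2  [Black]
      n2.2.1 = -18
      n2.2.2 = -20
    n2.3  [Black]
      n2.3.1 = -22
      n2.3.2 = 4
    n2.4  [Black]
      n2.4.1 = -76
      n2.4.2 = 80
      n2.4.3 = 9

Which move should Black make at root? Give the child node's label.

n1

n1.1 (Black): min(61, -1, -95) = -95
n1.2 (Black): min(-38, -75) = -75
n1.3 (Black): min(-51, 28) = -51
n1 (White): max(-95, -75, -51) = -51
n2.1 (Black): min(-63, -59, 3, -62) = -63
n2.2 (Black): min(-18, -20) = -20
n2.3 (Black): min(-22, 4) = -22
n2.4 (Black): min(-76, 80, 9) = -76
n2 (White): max(-63, -20, -22, -76) = -20
root (Black): min(-51, -20) = -51
Black at root wants the lowest of {n1=-51, n2=-20}, so chooses n1.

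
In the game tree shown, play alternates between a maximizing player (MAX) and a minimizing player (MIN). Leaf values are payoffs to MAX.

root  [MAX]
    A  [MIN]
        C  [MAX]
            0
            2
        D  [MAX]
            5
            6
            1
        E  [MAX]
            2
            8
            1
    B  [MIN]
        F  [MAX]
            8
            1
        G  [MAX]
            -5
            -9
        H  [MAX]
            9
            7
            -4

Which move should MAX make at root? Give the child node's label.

C (MAX): max(0, 2) = 2
D (MAX): max(5, 6, 1) = 6
E (MAX): max(2, 8, 1) = 8
A (MIN): min(2, 6, 8) = 2
F (MAX): max(8, 1) = 8
G (MAX): max(-5, -9) = -5
H (MAX): max(9, 7, -4) = 9
B (MIN): min(8, -5, 9) = -5
root (MAX): max(2, -5) = 2
MAX at root wants the highest of {A=2, B=-5}, so chooses A.

A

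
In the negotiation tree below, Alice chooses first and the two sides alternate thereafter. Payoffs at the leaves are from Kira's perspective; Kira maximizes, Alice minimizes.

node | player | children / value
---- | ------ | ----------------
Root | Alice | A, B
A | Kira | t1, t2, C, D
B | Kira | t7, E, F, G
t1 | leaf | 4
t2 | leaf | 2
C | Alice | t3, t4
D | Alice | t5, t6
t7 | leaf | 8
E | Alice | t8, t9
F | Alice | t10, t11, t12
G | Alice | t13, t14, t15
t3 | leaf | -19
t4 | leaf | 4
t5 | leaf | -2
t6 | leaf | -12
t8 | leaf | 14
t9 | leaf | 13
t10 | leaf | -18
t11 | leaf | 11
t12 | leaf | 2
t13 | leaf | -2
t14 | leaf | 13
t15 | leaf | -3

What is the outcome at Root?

C (Alice): min(-19, 4) = -19
D (Alice): min(-2, -12) = -12
A (Kira): max(4, 2, -19, -12) = 4
E (Alice): min(14, 13) = 13
F (Alice): min(-18, 11, 2) = -18
G (Alice): min(-2, 13, -3) = -3
B (Kira): max(8, 13, -18, -3) = 13
Root (Alice): min(4, 13) = 4

4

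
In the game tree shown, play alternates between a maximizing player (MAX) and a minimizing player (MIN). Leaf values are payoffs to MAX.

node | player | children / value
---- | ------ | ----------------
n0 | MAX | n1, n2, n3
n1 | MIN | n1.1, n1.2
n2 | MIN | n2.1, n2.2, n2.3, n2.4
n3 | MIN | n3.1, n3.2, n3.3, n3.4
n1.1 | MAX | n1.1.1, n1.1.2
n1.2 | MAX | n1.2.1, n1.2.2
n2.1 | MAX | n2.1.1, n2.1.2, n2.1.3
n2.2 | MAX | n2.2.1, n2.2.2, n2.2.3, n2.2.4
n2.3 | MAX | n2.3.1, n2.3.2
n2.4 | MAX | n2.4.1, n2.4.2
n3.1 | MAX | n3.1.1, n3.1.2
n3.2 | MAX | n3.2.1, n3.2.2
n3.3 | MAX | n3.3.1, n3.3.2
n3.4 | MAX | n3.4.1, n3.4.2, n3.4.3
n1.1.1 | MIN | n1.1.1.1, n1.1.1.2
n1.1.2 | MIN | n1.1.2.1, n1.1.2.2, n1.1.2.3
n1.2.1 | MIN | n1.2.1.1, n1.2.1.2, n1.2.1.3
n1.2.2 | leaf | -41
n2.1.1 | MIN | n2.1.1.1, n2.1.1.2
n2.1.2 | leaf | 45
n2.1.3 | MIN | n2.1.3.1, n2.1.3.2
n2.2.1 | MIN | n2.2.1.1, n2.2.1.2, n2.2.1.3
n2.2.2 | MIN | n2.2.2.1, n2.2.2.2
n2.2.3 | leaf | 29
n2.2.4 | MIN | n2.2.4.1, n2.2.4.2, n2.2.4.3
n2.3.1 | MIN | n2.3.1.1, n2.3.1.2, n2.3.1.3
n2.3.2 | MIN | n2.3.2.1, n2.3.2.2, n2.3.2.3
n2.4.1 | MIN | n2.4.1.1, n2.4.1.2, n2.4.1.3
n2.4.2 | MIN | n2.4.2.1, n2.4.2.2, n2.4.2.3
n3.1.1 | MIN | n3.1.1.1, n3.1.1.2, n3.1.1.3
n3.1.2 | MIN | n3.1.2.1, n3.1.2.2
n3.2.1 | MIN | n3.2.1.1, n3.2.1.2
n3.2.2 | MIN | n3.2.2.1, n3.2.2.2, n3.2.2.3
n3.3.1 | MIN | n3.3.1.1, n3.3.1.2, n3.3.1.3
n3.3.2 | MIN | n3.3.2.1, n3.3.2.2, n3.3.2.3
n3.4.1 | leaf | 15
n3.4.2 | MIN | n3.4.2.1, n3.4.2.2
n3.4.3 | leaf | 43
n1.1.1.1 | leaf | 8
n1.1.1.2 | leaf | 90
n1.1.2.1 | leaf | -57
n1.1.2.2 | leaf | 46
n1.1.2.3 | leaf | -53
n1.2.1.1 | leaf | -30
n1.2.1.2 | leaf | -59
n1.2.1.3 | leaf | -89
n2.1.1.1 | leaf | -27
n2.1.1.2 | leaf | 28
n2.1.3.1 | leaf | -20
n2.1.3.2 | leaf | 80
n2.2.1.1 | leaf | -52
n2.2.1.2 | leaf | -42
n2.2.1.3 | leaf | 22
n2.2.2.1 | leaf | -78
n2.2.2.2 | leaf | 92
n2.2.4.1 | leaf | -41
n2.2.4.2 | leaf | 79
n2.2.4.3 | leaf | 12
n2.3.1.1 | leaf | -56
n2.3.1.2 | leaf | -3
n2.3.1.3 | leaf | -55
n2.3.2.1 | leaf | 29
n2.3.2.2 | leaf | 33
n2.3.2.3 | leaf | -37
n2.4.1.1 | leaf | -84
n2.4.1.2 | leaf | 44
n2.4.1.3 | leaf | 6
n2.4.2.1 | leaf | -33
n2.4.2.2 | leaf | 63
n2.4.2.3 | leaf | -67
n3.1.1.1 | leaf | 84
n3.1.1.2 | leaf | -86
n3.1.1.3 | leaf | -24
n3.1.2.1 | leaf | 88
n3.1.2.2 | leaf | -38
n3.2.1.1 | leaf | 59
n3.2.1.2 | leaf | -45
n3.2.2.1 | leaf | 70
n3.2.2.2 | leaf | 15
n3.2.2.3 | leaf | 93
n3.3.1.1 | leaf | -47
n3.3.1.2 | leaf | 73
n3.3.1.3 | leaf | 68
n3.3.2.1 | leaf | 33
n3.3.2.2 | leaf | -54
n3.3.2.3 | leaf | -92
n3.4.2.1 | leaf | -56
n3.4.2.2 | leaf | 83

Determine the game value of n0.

n1.1.1 (MIN): min(8, 90) = 8
n1.1.2 (MIN): min(-57, 46, -53) = -57
n1.1 (MAX): max(8, -57) = 8
n1.2.1 (MIN): min(-30, -59, -89) = -89
n1.2 (MAX): max(-89, -41) = -41
n1 (MIN): min(8, -41) = -41
n2.1.1 (MIN): min(-27, 28) = -27
n2.1.3 (MIN): min(-20, 80) = -20
n2.1 (MAX): max(-27, 45, -20) = 45
n2.2.1 (MIN): min(-52, -42, 22) = -52
n2.2.2 (MIN): min(-78, 92) = -78
n2.2.4 (MIN): min(-41, 79, 12) = -41
n2.2 (MAX): max(-52, -78, 29, -41) = 29
n2.3.1 (MIN): min(-56, -3, -55) = -56
n2.3.2 (MIN): min(29, 33, -37) = -37
n2.3 (MAX): max(-56, -37) = -37
n2.4.1 (MIN): min(-84, 44, 6) = -84
n2.4.2 (MIN): min(-33, 63, -67) = -67
n2.4 (MAX): max(-84, -67) = -67
n2 (MIN): min(45, 29, -37, -67) = -67
n3.1.1 (MIN): min(84, -86, -24) = -86
n3.1.2 (MIN): min(88, -38) = -38
n3.1 (MAX): max(-86, -38) = -38
n3.2.1 (MIN): min(59, -45) = -45
n3.2.2 (MIN): min(70, 15, 93) = 15
n3.2 (MAX): max(-45, 15) = 15
n3.3.1 (MIN): min(-47, 73, 68) = -47
n3.3.2 (MIN): min(33, -54, -92) = -92
n3.3 (MAX): max(-47, -92) = -47
n3.4.2 (MIN): min(-56, 83) = -56
n3.4 (MAX): max(15, -56, 43) = 43
n3 (MIN): min(-38, 15, -47, 43) = -47
n0 (MAX): max(-41, -67, -47) = -41

-41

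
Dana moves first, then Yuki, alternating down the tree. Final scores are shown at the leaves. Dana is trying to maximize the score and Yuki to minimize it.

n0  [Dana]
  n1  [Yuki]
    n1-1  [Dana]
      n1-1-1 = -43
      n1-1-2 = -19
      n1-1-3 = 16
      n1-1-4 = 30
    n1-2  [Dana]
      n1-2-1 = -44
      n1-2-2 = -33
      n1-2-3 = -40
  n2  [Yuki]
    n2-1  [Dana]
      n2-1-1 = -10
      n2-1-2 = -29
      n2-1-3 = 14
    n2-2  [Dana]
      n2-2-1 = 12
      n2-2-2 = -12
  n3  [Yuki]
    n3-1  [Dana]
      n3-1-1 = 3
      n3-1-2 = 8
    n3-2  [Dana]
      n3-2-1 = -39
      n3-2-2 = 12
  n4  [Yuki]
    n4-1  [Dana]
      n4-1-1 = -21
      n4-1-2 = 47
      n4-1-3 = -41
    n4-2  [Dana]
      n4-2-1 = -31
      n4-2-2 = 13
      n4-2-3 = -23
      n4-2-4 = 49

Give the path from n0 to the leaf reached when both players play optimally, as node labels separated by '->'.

n0 -> n4 -> n4-1 -> n4-1-2

n1-1 (Dana): max(-43, -19, 16, 30) = 30
n1-2 (Dana): max(-44, -33, -40) = -33
n1 (Yuki): min(30, -33) = -33
n2-1 (Dana): max(-10, -29, 14) = 14
n2-2 (Dana): max(12, -12) = 12
n2 (Yuki): min(14, 12) = 12
n3-1 (Dana): max(3, 8) = 8
n3-2 (Dana): max(-39, 12) = 12
n3 (Yuki): min(8, 12) = 8
n4-1 (Dana): max(-21, 47, -41) = 47
n4-2 (Dana): max(-31, 13, -23, 49) = 49
n4 (Yuki): min(47, 49) = 47
n0 (Dana): max(-33, 12, 8, 47) = 47
At n0, Dana picks n4 (highest: 47).
At n4, Yuki picks n4-1 (lowest: 47).
At n4-1, Dana picks n4-1-2 (highest: 47).
Terminal value 47.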